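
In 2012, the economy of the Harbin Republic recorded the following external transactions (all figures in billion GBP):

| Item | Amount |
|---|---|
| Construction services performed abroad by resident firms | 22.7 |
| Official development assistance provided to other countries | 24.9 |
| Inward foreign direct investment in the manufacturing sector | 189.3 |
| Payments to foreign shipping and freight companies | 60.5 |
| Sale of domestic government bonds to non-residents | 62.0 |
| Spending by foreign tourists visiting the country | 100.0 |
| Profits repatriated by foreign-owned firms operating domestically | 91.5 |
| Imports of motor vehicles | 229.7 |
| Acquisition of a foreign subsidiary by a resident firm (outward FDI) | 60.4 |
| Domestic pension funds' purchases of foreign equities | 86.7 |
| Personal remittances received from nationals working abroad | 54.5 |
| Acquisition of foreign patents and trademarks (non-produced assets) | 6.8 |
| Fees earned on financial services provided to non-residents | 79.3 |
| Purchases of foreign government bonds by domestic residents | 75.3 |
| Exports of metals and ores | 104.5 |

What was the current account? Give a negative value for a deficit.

-45.6

Goods: -229.7 + 104.5 = -125.2
Services: -60.5 + 79.3 + 22.7 + 100.0 = 141.5
Primary income: -91.5
Secondary income: -24.9 + 54.5 = 29.6
Current account = (-125.2) + 141.5 + (-91.5) + 29.6 = -45.6
(Excluded from the current account — financial account: inward foreign direct investment in the manufacturing sector 189.3, sale of domestic government bonds to non-residents 62.0, acquisition of a foreign subsidiary by a resident firm (outward FDI) 60.4, domestic pension funds' purchases of foreign equities 86.7, purchases of foreign government bonds by domestic residents 75.3; capital account: acquisition of foreign patents and trademarks (non-produced assets) 6.8.)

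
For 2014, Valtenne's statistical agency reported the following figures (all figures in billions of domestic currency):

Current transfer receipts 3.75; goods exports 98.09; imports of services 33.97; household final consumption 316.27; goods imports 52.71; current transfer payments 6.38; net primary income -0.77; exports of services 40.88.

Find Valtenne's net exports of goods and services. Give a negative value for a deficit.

Goods balance = 98.09 - 52.71 = 45.38
Services balance = 40.88 - 33.97 = 6.91
Trade balance (goods + services) = 45.38 + 6.91 = 52.29

52.29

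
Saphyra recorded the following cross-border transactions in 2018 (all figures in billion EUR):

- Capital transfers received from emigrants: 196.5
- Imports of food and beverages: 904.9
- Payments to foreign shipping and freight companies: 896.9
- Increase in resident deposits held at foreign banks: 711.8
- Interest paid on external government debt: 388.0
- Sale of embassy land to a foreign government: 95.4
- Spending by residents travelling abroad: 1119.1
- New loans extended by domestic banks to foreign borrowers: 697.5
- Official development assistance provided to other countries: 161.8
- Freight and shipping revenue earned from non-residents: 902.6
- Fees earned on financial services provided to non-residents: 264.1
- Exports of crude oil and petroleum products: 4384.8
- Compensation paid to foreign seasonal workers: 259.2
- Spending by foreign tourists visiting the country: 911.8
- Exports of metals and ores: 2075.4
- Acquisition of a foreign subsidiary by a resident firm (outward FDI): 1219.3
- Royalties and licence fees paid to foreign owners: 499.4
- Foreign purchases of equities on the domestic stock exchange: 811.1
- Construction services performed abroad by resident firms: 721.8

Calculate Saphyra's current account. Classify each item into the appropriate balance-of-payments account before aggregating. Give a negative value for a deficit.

5031.2

Goods: 4384.8 + 2075.4 - 904.9 = 5555.3
Services: 264.1 - 896.9 + 911.8 - 499.4 - 1119.1 + 902.6 + 721.8 = 284.9
Primary income: -388.0 - 259.2 = -647.2
Secondary income: -161.8
Current account = 5555.3 + 284.9 + (-647.2) + (-161.8) = 5031.2
(Excluded from the current account — capital account: capital transfers received from emigrants 196.5, sale of embassy land to a foreign government 95.4; financial account: increase in resident deposits held at foreign banks 711.8, new loans extended by domestic banks to foreign borrowers 697.5, acquisition of a foreign subsidiary by a resident firm (outward FDI) 1219.3, foreign purchases of equities on the domestic stock exchange 811.1.)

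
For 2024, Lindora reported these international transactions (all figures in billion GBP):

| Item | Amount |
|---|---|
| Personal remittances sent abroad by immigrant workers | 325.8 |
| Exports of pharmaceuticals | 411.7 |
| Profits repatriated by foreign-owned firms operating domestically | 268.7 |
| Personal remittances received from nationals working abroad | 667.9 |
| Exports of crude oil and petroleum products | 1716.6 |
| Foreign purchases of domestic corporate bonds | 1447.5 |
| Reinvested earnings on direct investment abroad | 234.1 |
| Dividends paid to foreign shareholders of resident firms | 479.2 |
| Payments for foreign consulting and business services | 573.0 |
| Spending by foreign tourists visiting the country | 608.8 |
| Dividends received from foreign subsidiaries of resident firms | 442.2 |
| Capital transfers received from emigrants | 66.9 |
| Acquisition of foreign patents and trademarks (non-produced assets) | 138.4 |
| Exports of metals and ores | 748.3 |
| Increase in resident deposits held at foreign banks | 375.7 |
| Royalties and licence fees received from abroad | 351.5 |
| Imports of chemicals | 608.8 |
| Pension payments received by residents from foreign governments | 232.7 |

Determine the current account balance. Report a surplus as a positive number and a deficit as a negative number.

Goods: 1716.6 - 608.8 + 411.7 + 748.3 = 2267.8
Services: -573.0 + 351.5 + 608.8 = 387.3
Primary income: -268.7 + 442.2 + 234.1 - 479.2 = -71.6
Secondary income: -325.8 + 667.9 + 232.7 = 574.8
Current account = 2267.8 + 387.3 + (-71.6) + 574.8 = 3158.3
(Excluded from the current account — financial account: foreign purchases of domestic corporate bonds 1447.5, increase in resident deposits held at foreign banks 375.7; capital account: capital transfers received from emigrants 66.9, acquisition of foreign patents and trademarks (non-produced assets) 138.4.)

3158.3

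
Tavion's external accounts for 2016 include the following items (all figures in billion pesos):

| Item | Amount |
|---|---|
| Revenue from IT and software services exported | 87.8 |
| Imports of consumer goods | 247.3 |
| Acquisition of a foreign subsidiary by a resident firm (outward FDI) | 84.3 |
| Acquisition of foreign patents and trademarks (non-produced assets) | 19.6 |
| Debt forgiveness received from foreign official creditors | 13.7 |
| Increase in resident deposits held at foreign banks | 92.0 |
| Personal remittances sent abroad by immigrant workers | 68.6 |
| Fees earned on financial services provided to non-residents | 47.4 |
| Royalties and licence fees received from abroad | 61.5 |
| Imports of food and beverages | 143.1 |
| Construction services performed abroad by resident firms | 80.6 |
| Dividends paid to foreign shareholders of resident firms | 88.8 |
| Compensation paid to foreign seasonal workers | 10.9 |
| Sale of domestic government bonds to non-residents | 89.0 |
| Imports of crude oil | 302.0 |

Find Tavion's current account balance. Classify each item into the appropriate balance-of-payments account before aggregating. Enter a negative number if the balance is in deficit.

-583.4

Goods: -247.3 - 302.0 - 143.1 = -692.4
Services: 61.5 + 87.8 + 47.4 + 80.6 = 277.3
Primary income: -88.8 - 10.9 = -99.7
Secondary income: -68.6
Current account = (-692.4) + 277.3 + (-99.7) + (-68.6) = -583.4
(Excluded from the current account — financial account: acquisition of a foreign subsidiary by a resident firm (outward FDI) 84.3, increase in resident deposits held at foreign banks 92.0, sale of domestic government bonds to non-residents 89.0; capital account: acquisition of foreign patents and trademarks (non-produced assets) 19.6, debt forgiveness received from foreign official creditors 13.7.)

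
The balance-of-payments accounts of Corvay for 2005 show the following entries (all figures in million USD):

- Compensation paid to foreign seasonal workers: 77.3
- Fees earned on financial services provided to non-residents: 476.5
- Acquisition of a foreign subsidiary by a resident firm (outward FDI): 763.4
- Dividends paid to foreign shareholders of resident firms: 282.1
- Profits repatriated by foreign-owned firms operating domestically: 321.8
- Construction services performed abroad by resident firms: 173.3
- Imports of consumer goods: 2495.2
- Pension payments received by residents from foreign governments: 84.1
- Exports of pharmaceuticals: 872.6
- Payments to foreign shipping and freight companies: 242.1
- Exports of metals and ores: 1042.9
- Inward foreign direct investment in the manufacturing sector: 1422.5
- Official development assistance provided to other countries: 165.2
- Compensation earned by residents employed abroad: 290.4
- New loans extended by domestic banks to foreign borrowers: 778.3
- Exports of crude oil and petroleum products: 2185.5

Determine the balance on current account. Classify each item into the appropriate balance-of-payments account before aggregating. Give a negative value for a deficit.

1541.6

Goods: 872.6 - 2495.2 + 2185.5 + 1042.9 = 1605.8
Services: -242.1 + 173.3 + 476.5 = 407.7
Primary income: -282.1 - 77.3 - 321.8 + 290.4 = -390.8
Secondary income: 84.1 - 165.2 = -81.1
Current account = 1605.8 + 407.7 + (-390.8) + (-81.1) = 1541.6
(Excluded from the current account — financial account: acquisition of a foreign subsidiary by a resident firm (outward FDI) 763.4, inward foreign direct investment in the manufacturing sector 1422.5, new loans extended by domestic banks to foreign borrowers 778.3.)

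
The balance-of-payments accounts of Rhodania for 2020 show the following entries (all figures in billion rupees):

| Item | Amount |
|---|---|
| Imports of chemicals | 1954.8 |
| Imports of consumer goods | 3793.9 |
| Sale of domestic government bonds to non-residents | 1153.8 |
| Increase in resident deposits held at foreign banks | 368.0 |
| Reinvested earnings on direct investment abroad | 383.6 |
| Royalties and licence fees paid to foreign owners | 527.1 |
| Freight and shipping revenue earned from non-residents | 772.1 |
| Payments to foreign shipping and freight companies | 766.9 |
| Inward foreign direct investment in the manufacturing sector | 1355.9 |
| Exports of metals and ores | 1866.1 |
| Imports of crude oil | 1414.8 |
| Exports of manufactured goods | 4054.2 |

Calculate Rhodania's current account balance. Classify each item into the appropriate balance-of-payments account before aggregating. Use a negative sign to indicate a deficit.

Goods: -3793.9 - 1954.8 + 4054.2 - 1414.8 + 1866.1 = -1243.2
Services: 772.1 - 766.9 - 527.1 = -521.9
Primary income: 383.6
Current account = (-1243.2) + (-521.9) + 383.6 = -1381.5
(Excluded from the current account — financial account: sale of domestic government bonds to non-residents 1153.8, increase in resident deposits held at foreign banks 368.0, inward foreign direct investment in the manufacturing sector 1355.9.)

-1381.5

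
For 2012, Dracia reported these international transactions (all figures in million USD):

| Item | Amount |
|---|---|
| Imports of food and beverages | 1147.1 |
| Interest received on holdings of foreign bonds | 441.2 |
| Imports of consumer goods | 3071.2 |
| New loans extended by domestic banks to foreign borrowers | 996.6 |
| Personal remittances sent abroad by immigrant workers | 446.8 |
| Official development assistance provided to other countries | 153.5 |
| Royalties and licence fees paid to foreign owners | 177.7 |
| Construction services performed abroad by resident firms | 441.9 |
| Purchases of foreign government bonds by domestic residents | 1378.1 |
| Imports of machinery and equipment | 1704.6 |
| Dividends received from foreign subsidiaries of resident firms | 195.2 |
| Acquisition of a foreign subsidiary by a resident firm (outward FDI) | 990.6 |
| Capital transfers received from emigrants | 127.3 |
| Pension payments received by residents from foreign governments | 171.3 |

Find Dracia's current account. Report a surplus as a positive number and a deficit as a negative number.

-5451.3

Goods: -3071.2 - 1147.1 - 1704.6 = -5922.9
Services: -177.7 + 441.9 = 264.2
Primary income: 195.2 + 441.2 = 636.4
Secondary income: -153.5 + 171.3 - 446.8 = -429.0
Current account = (-5922.9) + 264.2 + 636.4 + (-429.0) = -5451.3
(Excluded from the current account — financial account: new loans extended by domestic banks to foreign borrowers 996.6, purchases of foreign government bonds by domestic residents 1378.1, acquisition of a foreign subsidiary by a resident firm (outward FDI) 990.6; capital account: capital transfers received from emigrants 127.3.)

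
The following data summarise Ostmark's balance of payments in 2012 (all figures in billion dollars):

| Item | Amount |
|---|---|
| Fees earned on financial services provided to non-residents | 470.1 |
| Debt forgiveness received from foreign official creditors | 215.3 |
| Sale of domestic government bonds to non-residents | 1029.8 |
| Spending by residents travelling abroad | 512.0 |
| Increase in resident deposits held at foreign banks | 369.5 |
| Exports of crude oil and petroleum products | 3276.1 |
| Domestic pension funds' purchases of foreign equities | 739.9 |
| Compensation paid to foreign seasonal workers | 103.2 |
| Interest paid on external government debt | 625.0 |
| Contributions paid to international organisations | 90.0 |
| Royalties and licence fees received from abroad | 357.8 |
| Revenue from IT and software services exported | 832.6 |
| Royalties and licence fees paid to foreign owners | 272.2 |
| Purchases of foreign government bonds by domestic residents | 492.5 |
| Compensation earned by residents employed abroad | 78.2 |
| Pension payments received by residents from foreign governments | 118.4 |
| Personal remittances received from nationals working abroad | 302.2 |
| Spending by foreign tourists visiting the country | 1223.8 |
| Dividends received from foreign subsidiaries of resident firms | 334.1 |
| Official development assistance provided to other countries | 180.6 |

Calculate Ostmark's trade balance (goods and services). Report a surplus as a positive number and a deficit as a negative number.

5376.2

Goods: 3276.1
Services: 832.6 + 1223.8 + 357.8 - 272.2 + 470.1 - 512.0 = 2100.1
Trade balance = 3276.1 + 2100.1 = 5376.2
(Excluded from the trade balance — capital account: debt forgiveness received from foreign official creditors 215.3; financial account: sale of domestic government bonds to non-residents 1029.8, increase in resident deposits held at foreign banks 369.5, domestic pension funds' purchases of foreign equities 739.9, purchases of foreign government bonds by domestic residents 492.5; primary income: compensation paid to foreign seasonal workers 103.2, interest paid on external government debt 625.0, compensation earned by residents employed abroad 78.2, dividends received from foreign subsidiaries of resident firms 334.1; secondary income: contributions paid to international organisations 90.0, pension payments received by residents from foreign governments 118.4, personal remittances received from nationals working abroad 302.2, official development assistance provided to other countries 180.6.)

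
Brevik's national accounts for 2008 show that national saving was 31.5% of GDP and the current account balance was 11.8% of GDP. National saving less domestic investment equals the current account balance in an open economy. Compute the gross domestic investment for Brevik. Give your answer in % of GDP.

19.7

I = S - CA = 31.5 - 11.8 = 19.7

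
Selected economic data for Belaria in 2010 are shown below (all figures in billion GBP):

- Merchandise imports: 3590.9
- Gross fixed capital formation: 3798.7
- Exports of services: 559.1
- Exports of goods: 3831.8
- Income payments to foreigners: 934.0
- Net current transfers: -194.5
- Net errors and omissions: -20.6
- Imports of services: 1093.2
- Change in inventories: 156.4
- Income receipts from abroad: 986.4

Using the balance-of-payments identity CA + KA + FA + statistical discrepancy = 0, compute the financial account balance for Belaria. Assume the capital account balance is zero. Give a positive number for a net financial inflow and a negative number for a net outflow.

Goods balance = 3831.8 - 3590.9 = 240.9
Services balance = 559.1 - 1093.2 = -534.1
Trade balance (goods + services) = 240.9 + (-534.1) = -293.2
Net primary income = 986.4 - 934.0 = 52.4
Net secondary income = -194.5
Current account = -293.2 + 52.4 + (-194.5) = -435.3
Financial account = -(-435.3 + (-20.6)) = 455.9

455.9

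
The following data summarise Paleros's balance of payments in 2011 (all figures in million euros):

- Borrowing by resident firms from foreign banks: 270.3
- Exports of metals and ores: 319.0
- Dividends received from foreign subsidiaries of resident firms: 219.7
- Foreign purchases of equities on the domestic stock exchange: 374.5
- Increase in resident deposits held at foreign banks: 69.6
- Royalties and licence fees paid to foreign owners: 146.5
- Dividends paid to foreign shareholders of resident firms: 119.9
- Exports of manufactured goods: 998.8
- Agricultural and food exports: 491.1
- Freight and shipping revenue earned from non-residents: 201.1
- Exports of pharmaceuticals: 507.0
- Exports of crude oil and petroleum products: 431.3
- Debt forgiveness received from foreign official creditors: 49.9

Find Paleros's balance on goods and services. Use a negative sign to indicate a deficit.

2801.8

Goods: 431.3 + 319.0 + 507.0 + 491.1 + 998.8 = 2747.2
Services: 201.1 - 146.5 = 54.6
Trade balance = 2747.2 + 54.6 = 2801.8
(Excluded from the trade balance — financial account: borrowing by resident firms from foreign banks 270.3, foreign purchases of equities on the domestic stock exchange 374.5, increase in resident deposits held at foreign banks 69.6; primary income: dividends received from foreign subsidiaries of resident firms 219.7, dividends paid to foreign shareholders of resident firms 119.9; capital account: debt forgiveness received from foreign official creditors 49.9.)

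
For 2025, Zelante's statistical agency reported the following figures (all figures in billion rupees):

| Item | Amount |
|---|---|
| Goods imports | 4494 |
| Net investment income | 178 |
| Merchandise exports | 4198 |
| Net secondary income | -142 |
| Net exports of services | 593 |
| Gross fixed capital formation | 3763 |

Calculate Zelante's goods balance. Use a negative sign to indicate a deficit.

-296

Goods balance = 4198 - 4494 = -296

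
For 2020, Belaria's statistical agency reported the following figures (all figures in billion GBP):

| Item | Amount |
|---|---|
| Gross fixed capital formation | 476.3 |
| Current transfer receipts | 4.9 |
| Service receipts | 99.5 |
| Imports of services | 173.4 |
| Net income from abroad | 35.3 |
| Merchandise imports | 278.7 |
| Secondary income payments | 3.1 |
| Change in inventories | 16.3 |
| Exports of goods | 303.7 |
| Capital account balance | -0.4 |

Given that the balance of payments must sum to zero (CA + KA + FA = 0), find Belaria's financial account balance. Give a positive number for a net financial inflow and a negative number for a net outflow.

Goods balance = 303.7 - 278.7 = 25.0
Services balance = 99.5 - 173.4 = -73.9
Trade balance (goods + services) = 25.0 + (-73.9) = -48.9
Net primary income = 35.3
Net secondary income = 4.9 - 3.1 = 1.8
Current account = -48.9 + 35.3 + 1.8 = -11.8
Financial account = -(-11.8 + (-0.4)) = 12.2

12.2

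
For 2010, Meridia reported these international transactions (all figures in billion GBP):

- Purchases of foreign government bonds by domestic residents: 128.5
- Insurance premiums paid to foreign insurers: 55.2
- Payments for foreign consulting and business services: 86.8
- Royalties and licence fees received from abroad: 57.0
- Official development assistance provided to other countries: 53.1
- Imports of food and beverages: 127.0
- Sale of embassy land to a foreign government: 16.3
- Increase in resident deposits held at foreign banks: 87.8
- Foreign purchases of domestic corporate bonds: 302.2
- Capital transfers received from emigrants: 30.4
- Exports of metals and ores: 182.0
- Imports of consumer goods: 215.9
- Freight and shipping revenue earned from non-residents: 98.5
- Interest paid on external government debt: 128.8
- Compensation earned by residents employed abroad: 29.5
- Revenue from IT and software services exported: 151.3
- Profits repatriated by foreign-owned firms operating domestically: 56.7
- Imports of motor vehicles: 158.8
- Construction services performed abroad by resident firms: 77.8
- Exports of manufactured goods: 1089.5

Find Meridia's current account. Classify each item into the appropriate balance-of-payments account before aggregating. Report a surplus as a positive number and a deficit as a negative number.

803.3

Goods: -215.9 + 182.0 + 1089.5 - 127.0 - 158.8 = 769.8
Services: 77.8 + 98.5 + 57.0 - 86.8 + 151.3 - 55.2 = 242.6
Primary income: 29.5 - 128.8 - 56.7 = -156.0
Secondary income: -53.1
Current account = 769.8 + 242.6 + (-156.0) + (-53.1) = 803.3
(Excluded from the current account — financial account: purchases of foreign government bonds by domestic residents 128.5, increase in resident deposits held at foreign banks 87.8, foreign purchases of domestic corporate bonds 302.2; capital account: sale of embassy land to a foreign government 16.3, capital transfers received from emigrants 30.4.)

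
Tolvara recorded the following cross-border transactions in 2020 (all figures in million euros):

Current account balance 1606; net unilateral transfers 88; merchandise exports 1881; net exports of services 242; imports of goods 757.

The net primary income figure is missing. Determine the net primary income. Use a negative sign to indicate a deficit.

Current account = goods balance + services balance + net primary income + net secondary income
Sum of the known components = 1454
Net primary income = CA - (known components) = 1606 - 1454 = 152

152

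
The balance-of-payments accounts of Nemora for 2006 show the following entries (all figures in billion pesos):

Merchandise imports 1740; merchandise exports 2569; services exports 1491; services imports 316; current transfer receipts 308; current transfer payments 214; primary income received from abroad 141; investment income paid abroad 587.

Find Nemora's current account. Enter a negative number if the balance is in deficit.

1652

Goods balance = 2569 - 1740 = 829
Services balance = 1491 - 316 = 1175
Trade balance (goods + services) = 829 + 1175 = 2004
Net primary income = 141 - 587 = -446
Net secondary income = 308 - 214 = 94
Current account = 2004 + (-446) + 94 = 1652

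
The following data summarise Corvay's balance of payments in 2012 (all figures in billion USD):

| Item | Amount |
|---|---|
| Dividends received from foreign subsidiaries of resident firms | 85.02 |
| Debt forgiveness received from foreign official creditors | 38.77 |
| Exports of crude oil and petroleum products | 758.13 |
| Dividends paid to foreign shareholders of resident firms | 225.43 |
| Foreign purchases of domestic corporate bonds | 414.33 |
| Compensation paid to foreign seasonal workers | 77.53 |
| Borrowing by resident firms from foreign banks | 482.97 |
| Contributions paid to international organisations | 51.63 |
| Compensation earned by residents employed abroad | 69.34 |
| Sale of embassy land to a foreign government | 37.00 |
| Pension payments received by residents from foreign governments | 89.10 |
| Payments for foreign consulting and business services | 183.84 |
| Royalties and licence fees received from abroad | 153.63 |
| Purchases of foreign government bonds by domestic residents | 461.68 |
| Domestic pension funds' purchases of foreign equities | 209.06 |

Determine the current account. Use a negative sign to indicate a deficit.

Goods: 758.13
Services: -183.84 + 153.63 = -30.21
Primary income: 85.02 - 77.53 + 69.34 - 225.43 = -148.60
Secondary income: 89.10 - 51.63 = 37.47
Current account = 758.13 + (-30.21) + (-148.60) + 37.47 = 616.79
(Excluded from the current account — capital account: debt forgiveness received from foreign official creditors 38.77, sale of embassy land to a foreign government 37.00; financial account: foreign purchases of domestic corporate bonds 414.33, borrowing by resident firms from foreign banks 482.97, purchases of foreign government bonds by domestic residents 461.68, domestic pension funds' purchases of foreign equities 209.06.)

616.79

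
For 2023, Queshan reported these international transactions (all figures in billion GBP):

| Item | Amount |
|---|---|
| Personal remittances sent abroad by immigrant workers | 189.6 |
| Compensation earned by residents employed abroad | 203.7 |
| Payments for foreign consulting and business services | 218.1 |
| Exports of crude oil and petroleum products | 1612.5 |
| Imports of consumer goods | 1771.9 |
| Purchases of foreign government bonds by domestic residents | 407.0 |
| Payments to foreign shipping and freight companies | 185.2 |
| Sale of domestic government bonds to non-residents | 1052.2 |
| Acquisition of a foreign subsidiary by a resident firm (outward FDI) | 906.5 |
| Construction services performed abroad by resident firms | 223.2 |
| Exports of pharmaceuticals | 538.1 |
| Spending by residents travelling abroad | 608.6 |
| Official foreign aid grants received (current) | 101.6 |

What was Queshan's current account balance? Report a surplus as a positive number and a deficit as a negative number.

Goods: 1612.5 - 1771.9 + 538.1 = 378.7
Services: -608.6 - 185.2 - 218.1 + 223.2 = -788.7
Primary income: 203.7
Secondary income: 101.6 - 189.6 = -88.0
Current account = 378.7 + (-788.7) + 203.7 + (-88.0) = -294.3
(Excluded from the current account — financial account: purchases of foreign government bonds by domestic residents 407.0, sale of domestic government bonds to non-residents 1052.2, acquisition of a foreign subsidiary by a resident firm (outward FDI) 906.5.)

-294.3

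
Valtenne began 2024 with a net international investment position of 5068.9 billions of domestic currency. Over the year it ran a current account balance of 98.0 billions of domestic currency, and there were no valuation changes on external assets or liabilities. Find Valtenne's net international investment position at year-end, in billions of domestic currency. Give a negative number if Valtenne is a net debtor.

5166.9

With no valuation effects, change in NIIP = current account = 98.0
End-of-year NIIP = 5068.9 + 98.0 = 5166.9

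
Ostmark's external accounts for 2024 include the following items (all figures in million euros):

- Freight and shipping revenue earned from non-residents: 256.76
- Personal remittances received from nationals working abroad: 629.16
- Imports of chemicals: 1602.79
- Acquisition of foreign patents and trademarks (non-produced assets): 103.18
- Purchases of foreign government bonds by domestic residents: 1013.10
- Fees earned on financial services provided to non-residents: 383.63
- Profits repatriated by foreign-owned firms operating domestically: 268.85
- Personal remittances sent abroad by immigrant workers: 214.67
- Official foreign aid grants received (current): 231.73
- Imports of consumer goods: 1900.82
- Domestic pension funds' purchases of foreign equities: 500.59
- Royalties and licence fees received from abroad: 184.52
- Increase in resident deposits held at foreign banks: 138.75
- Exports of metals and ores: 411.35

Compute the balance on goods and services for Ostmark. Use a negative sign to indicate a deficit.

Goods: 411.35 - 1602.79 - 1900.82 = -3092.26
Services: 184.52 + 256.76 + 383.63 = 824.91
Trade balance = -3092.26 + 824.91 = -2267.35
(Excluded from the trade balance — secondary income: personal remittances received from nationals working abroad 629.16, personal remittances sent abroad by immigrant workers 214.67, official foreign aid grants received (current) 231.73; capital account: acquisition of foreign patents and trademarks (non-produced assets) 103.18; financial account: purchases of foreign government bonds by domestic residents 1013.10, domestic pension funds' purchases of foreign equities 500.59, increase in resident deposits held at foreign banks 138.75; primary income: profits repatriated by foreign-owned firms operating domestically 268.85.)

-2267.35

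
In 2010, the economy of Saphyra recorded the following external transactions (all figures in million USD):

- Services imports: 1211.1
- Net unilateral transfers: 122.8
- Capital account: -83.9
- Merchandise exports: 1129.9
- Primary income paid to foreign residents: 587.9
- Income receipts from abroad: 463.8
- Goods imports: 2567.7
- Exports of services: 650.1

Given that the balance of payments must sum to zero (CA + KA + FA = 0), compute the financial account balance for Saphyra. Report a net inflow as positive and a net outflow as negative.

Goods balance = 1129.9 - 2567.7 = -1437.8
Services balance = 650.1 - 1211.1 = -561.0
Trade balance (goods + services) = -1437.8 + (-561.0) = -1998.8
Net primary income = 463.8 - 587.9 = -124.1
Net secondary income = 122.8
Current account = -1998.8 + (-124.1) + 122.8 = -2000.1
Financial account = -(-2000.1 + (-83.9)) = 2084.0

2084.0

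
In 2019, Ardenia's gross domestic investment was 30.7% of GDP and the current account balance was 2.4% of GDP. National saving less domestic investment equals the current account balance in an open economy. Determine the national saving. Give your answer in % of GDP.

33.1

S = I + CA = 30.7 + 2.4 = 33.1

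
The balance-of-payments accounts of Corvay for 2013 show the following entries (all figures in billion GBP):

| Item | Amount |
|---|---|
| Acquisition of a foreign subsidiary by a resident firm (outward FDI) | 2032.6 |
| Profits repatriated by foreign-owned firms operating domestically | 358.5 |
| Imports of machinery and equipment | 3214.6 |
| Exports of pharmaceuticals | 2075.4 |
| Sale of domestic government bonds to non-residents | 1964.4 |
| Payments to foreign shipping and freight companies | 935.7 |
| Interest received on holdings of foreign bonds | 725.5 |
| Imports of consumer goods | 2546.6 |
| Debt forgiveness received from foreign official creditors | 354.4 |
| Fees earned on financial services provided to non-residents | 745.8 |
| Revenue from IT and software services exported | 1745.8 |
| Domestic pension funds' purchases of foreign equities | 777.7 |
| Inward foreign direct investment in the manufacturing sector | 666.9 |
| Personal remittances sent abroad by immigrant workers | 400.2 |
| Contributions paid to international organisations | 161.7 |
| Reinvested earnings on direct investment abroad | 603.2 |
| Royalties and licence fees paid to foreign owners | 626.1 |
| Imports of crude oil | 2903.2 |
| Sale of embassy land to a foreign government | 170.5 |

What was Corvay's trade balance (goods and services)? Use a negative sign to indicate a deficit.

Goods: -2546.6 + 2075.4 - 2903.2 - 3214.6 = -6589.0
Services: -626.1 + 1745.8 - 935.7 + 745.8 = 929.8
Trade balance = -6589.0 + 929.8 = -5659.2
(Excluded from the trade balance — financial account: acquisition of a foreign subsidiary by a resident firm (outward FDI) 2032.6, sale of domestic government bonds to non-residents 1964.4, domestic pension funds' purchases of foreign equities 777.7, inward foreign direct investment in the manufacturing sector 666.9; primary income: profits repatriated by foreign-owned firms operating domestically 358.5, interest received on holdings of foreign bonds 725.5, reinvested earnings on direct investment abroad 603.2; capital account: debt forgiveness received from foreign official creditors 354.4, sale of embassy land to a foreign government 170.5; secondary income: personal remittances sent abroad by immigrant workers 400.2, contributions paid to international organisations 161.7.)

-5659.2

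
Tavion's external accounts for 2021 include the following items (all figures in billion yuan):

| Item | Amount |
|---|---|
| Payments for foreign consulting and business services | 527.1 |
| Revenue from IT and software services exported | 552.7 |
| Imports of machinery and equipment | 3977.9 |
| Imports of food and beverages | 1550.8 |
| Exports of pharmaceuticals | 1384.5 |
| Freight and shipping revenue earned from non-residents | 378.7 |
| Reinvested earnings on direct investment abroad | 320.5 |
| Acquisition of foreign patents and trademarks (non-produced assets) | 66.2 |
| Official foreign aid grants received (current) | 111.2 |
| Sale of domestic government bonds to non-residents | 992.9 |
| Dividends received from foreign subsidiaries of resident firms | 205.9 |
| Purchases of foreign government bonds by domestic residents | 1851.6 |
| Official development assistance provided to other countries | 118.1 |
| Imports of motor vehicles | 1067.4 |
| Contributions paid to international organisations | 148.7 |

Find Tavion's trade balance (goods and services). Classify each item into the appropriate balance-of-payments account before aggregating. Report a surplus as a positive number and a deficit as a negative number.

Goods: -1067.4 - 3977.9 - 1550.8 + 1384.5 = -5211.6
Services: -527.1 + 552.7 + 378.7 = 404.3
Trade balance = -5211.6 + 404.3 = -4807.3
(Excluded from the trade balance — primary income: reinvested earnings on direct investment abroad 320.5, dividends received from foreign subsidiaries of resident firms 205.9; capital account: acquisition of foreign patents and trademarks (non-produced assets) 66.2; secondary income: official foreign aid grants received (current) 111.2, official development assistance provided to other countries 118.1, contributions paid to international organisations 148.7; financial account: sale of domestic government bonds to non-residents 992.9, purchases of foreign government bonds by domestic residents 1851.6.)

-4807.3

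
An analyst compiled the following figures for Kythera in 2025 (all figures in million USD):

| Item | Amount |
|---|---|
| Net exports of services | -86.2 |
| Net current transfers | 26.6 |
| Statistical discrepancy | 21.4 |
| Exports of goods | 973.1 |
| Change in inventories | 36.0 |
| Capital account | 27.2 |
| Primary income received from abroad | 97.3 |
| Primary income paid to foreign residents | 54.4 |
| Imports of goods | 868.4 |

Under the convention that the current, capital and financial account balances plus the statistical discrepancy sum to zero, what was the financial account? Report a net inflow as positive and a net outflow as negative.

-136.6

Goods balance = 973.1 - 868.4 = 104.7
Services balance = -86.2
Trade balance (goods + services) = 104.7 + (-86.2) = 18.5
Net primary income = 97.3 - 54.4 = 42.9
Net secondary income = 26.6
Current account = 18.5 + 42.9 + 26.6 = 88.0
Financial account = -(88.0 + 27.2 + 21.4) = -136.6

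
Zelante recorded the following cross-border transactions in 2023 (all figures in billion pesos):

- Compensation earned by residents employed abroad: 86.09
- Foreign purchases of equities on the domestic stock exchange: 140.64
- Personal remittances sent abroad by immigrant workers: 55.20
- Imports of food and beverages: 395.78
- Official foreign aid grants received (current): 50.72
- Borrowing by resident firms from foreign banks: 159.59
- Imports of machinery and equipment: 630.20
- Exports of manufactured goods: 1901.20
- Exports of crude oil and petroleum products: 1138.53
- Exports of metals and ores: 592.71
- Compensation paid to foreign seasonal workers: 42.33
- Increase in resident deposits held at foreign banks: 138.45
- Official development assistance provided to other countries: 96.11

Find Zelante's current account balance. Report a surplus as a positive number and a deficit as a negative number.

Goods: -395.78 + 1138.53 + 1901.20 - 630.20 + 592.71 = 2606.46
Primary income: 86.09 - 42.33 = 43.76
Secondary income: 50.72 - 55.20 - 96.11 = -100.59
Current account = 2606.46 + 43.76 + (-100.59) = 2549.63
(Excluded from the current account — financial account: foreign purchases of equities on the domestic stock exchange 140.64, borrowing by resident firms from foreign banks 159.59, increase in resident deposits held at foreign banks 138.45.)

2549.63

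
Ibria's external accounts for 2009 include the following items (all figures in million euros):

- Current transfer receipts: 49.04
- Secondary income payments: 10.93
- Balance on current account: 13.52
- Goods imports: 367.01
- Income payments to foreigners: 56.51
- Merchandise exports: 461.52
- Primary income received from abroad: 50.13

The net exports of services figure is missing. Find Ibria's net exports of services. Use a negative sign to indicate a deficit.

-112.72

Current account = goods balance + services balance + net primary income + net secondary income
Sum of the known components = 126.24
Net exports of services = CA - (known components) = 13.52 - 126.24 = -112.72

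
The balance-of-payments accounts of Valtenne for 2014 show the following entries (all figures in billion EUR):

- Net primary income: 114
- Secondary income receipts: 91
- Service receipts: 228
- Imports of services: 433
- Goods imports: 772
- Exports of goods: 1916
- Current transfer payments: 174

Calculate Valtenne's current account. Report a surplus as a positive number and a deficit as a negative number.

970

Goods balance = 1916 - 772 = 1144
Services balance = 228 - 433 = -205
Trade balance (goods + services) = 1144 + (-205) = 939
Net primary income = 114
Net secondary income = 91 - 174 = -83
Current account = 939 + 114 + (-83) = 970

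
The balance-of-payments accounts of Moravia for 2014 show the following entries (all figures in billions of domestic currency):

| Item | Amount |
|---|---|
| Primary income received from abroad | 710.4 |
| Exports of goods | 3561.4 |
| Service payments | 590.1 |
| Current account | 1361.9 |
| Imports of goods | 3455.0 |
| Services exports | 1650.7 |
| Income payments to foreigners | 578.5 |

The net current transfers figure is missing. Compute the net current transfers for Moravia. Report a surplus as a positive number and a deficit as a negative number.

Current account = goods balance + services balance + net primary income + net secondary income
Sum of the known components = 1298.9
Net current transfers = CA - (known components) = 1361.9 - 1298.9 = 63.0

63.0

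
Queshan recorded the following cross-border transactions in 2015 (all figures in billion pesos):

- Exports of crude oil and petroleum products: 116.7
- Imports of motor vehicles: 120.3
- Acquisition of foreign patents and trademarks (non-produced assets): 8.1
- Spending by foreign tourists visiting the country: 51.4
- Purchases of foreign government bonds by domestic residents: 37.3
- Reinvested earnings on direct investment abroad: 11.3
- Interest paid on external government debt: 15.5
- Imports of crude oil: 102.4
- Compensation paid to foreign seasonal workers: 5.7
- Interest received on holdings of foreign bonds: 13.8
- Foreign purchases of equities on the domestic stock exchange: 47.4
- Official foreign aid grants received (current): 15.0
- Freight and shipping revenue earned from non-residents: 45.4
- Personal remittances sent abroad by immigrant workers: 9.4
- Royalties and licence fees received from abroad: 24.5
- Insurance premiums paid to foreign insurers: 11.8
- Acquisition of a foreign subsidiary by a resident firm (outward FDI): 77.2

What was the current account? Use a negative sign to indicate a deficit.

Goods: 116.7 - 102.4 - 120.3 = -106.0
Services: 45.4 + 51.4 - 11.8 + 24.5 = 109.5
Primary income: -5.7 - 15.5 + 11.3 + 13.8 = 3.9
Secondary income: -9.4 + 15.0 = 5.6
Current account = (-106.0) + 109.5 + 3.9 + 5.6 = 13.0
(Excluded from the current account — capital account: acquisition of foreign patents and trademarks (non-produced assets) 8.1; financial account: purchases of foreign government bonds by domestic residents 37.3, foreign purchases of equities on the domestic stock exchange 47.4, acquisition of a foreign subsidiary by a resident firm (outward FDI) 77.2.)

13.0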